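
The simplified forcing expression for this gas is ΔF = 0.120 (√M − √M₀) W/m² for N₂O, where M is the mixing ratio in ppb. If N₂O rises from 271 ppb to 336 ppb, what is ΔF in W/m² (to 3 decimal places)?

N₂O: 0.120 × (√336 − √271) = 0.120 × (18.3303 − 16.4621) = 0.120 × 1.8682 = 0.2242 W/m².

ΔF = 0.224 W/m²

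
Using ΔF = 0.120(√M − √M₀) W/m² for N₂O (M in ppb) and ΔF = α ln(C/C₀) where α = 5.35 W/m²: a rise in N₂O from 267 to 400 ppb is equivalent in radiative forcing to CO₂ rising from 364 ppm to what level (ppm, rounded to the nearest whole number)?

N₂O forcing: 0.120 × (√400 − √267) = 0.120 × (20.0000 − 16.3401) = 0.120 × 3.6599 = 0.43919 W/m².
Set 5.35 ln(C/364) = 0.43919: ln(C/364) = 0.43919/5.35 = 0.08209, so C = 364 × e^0.08209 = 364 × 1.08555 = 395.14 ppm.

C ≈ 395 ppm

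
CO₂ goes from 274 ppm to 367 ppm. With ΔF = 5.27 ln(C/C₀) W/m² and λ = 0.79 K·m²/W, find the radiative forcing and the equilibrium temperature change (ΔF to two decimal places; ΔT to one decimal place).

ΔF = 1.54 W/m²; ΔT = 1.2 K

CO₂: 5.27 × ln(367/274) = 5.27 × ln(1.33942) = 5.27 × 0.29224 = 1.5401 W/m².
ΔT = λ ΔF = 0.79 × 1.54 = 1.2166 K.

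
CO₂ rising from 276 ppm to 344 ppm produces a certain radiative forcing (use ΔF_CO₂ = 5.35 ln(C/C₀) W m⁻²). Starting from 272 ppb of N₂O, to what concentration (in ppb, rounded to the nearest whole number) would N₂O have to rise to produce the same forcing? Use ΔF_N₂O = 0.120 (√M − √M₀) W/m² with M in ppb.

M ≈ 692 ppb

CO₂ forcing: 5.35 × ln(344/276) = 5.35 × 0.220241 = 1.17829 W/m².
Set 0.120(√M − √272) = 1.17829: √M = 1.17829/0.120 + √272 = 9.8191 + 16.4924 = 26.3115.
M = (26.3115)² = 692.30 ppb.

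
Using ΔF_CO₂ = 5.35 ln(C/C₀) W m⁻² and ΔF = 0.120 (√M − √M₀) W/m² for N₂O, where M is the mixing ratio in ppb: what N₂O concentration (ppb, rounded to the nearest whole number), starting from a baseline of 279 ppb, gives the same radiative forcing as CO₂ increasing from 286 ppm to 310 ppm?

CO₂ forcing: 5.35 × ln(310/286) = 5.35 × 0.080580 = 0.43110 W/m².
Set 0.120(√M − √279) = 0.43110: √M = 0.43110/0.120 + √279 = 3.5925 + 16.7033 = 20.2958.
M = (20.2958)² = 411.92 ppb.

M ≈ 412 ppb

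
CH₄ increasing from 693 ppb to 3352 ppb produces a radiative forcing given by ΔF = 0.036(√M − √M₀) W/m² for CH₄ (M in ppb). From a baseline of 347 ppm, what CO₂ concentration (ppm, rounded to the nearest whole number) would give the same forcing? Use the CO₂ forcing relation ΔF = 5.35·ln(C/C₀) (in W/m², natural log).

C ≈ 429 ppm

CH₄ forcing: 0.036 × (√3352 − √693) = 0.036 × (57.8965 − 26.3249) = 0.036 × 31.5716 = 1.13658 W/m².
Set 5.35 ln(C/347) = 1.13658: ln(C/347) = 1.13658/5.35 = 0.21244, so C = 347 × e^0.21244 = 347 × 1.23669 = 429.13 ppm.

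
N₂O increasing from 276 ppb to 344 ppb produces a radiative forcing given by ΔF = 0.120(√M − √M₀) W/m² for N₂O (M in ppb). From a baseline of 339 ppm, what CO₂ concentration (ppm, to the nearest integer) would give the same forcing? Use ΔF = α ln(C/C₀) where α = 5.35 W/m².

C ≈ 354 ppm

N₂O forcing: 0.120 × (√344 − √276) = 0.120 × (18.5472 − 16.6132) = 0.120 × 1.9340 = 0.23208 W/m².
Set 5.35 ln(C/339) = 0.23208: ln(C/339) = 0.23208/5.35 = 0.04338, so C = 339 × e^0.04338 = 339 × 1.04433 = 354.03 ppm.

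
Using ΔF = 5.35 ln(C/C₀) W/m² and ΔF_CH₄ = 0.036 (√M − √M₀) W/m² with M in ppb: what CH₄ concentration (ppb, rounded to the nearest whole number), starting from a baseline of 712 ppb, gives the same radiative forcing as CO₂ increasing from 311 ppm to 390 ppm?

CO₂ forcing: 5.35 × ln(390/311) = 5.35 × 0.226354 = 1.21099 W/m².
Set 0.036(√M − √712) = 1.21099: √M = 1.21099/0.036 + √712 = 33.6386 + 26.6833 = 60.3219.
M = (60.3219)² = 3638.73 ppb.

M ≈ 3639 ppb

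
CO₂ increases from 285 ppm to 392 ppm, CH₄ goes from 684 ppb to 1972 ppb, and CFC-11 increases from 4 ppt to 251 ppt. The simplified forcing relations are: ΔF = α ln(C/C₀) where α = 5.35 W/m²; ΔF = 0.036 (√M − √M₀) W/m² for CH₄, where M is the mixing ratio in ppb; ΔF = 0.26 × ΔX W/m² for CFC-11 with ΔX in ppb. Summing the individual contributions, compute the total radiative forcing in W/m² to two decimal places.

CO₂: 5.35 × ln(392/285) = 5.35 × ln(1.37544) = 5.35 × 0.31877 = 1.7054 W/m².
CH₄: 0.036 × (√1972 − √684) = 0.036 × (44.4072 − 26.1534) = 0.036 × 18.2538 = 0.6571 W/m².
CFC-11: Δ = 251 − 4 = 247 ppt = 0.247 ppb; ΔF = 0.26 × 0.247 = 0.0642 W/m².
Total ΔF = 1.7054 + 0.6571 + 0.0642 = 2.4267 W/m².

ΔF = 2.43 W/m²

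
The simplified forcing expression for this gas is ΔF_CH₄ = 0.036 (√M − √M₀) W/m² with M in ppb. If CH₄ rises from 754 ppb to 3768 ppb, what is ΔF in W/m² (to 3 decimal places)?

CH₄: 0.036 × (√3768 − √754) = 0.036 × (61.3840 − 27.4591) = 0.036 × 33.9249 = 1.2213 W/m².

ΔF = 1.221 W/m²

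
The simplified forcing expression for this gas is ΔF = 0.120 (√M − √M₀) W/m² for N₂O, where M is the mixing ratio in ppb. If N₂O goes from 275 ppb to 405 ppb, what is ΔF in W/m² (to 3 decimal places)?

ΔF = 0.425 W/m²

N₂O: 0.120 × (√405 − √275) = 0.120 × (20.1246 − 16.5831) = 0.120 × 3.5415 = 0.4250 W/m².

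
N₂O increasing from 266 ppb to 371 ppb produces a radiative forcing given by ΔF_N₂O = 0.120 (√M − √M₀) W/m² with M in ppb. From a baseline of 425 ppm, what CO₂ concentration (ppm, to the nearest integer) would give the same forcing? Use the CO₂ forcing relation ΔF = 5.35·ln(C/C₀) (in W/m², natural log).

N₂O forcing: 0.120 × (√371 − √266) = 0.120 × (19.2614 − 16.3095) = 0.120 × 2.9519 = 0.35423 W/m².
Set 5.35 ln(C/425) = 0.35423: ln(C/425) = 0.35423/5.35 = 0.06621, so C = 425 × e^0.06621 = 425 × 1.06845 = 454.09 ppm.

C ≈ 454 ppm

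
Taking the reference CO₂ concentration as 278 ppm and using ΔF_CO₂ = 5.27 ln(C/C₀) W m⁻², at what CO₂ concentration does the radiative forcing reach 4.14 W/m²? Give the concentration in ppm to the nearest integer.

Set 5.27 ln(C/278) = 4.14, so ln(C/278) = 4.14/5.27 = 0.78558.
Then C/278 = e^0.78558 = 2.19368, giving C = 278 × 2.19368 = 609.84 ppm.

C ≈ 610 ppm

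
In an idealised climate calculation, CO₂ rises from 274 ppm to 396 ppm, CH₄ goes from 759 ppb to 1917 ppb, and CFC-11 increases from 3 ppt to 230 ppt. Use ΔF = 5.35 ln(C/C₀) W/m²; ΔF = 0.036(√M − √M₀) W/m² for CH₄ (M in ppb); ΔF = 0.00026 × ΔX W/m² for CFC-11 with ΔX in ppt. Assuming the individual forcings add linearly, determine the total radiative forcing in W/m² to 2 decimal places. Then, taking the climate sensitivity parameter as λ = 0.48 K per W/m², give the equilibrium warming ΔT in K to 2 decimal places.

CO₂: 5.35 × ln(396/274) = 5.35 × ln(1.44526) = 5.35 × 0.36829 = 1.9704 W/m².
CH₄: 0.036 × (√1917 − √759) = 0.036 × (43.7836 − 27.5500) = 0.036 × 16.2336 = 0.5844 W/m².
CFC-11: ΔF = 0.00026 × (230 − 3) = 0.00026 × 227 = 0.0590 W/m².
Total ΔF = 1.9704 + 0.5844 + 0.0590 = 2.6138 W/m².
ΔT = λ ΔF = 0.48 × 2.61 = 1.2528 K.

ΔF = 2.61 W/m²; ΔT = 1.25 K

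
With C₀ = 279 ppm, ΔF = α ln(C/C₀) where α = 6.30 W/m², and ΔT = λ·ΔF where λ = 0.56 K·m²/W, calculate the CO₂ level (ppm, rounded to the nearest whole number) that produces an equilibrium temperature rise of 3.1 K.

C ≈ 672 ppm

Required forcing: ΔF = ΔT/λ = 3.1/0.56 = 5.5357 W/m².
Then ln(C/279) = ΔF/6.30 = 5.5357/6.30 = 0.87868.
So C = 279 × e^0.87868 = 279 × 2.40772 = 671.75 ppm.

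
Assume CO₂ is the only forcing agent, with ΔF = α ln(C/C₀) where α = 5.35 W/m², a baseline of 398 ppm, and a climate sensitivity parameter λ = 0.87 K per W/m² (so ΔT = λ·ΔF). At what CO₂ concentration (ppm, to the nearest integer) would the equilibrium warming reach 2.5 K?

Required forcing: ΔF = ΔT/λ = 2.5/0.87 = 2.8736 W/m².
Then ln(C/398) = ΔF/5.35 = 2.8736/5.35 = 0.53712.
So C = 398 × e^0.53712 = 398 × 1.71107 = 681.01 ppm.

C ≈ 681 ppm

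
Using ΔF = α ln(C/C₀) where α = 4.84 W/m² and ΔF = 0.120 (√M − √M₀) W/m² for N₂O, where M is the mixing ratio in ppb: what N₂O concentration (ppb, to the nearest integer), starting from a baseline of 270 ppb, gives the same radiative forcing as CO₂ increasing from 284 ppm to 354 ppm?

CO₂ forcing: 4.84 × ln(354/284) = 4.84 × 0.220323 = 1.06636 W/m².
Set 0.120(√M − √270) = 1.06636: √M = 1.06636/0.120 + √270 = 8.8863 + 16.4317 = 25.3180.
M = (25.3180)² = 641.00 ppb.

M ≈ 641 ppb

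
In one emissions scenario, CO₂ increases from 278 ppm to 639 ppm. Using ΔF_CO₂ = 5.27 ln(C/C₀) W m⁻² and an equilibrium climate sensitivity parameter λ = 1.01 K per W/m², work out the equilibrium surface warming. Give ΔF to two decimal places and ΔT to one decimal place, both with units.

CO₂: 5.27 × ln(639/278) = 5.27 × ln(2.29856) = 5.27 × 0.83228 = 4.3861 W/m².
ΔT = λ ΔF = 1.01 × 4.39 = 4.4339 K.

ΔF = 4.39 W/m²; ΔT = 4.4 K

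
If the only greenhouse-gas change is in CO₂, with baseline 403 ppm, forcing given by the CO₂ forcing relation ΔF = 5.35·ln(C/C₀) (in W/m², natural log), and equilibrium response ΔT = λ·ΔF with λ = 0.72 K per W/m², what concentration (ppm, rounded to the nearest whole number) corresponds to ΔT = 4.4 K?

Required forcing: ΔF = ΔT/λ = 4.4/0.72 = 6.1111 W/m².
Then ln(C/403) = ΔF/5.35 = 6.1111/5.35 = 1.14226.
So C = 403 × e^1.14226 = 403 × 3.13384 = 1262.94 ppm.

C ≈ 1263 ppm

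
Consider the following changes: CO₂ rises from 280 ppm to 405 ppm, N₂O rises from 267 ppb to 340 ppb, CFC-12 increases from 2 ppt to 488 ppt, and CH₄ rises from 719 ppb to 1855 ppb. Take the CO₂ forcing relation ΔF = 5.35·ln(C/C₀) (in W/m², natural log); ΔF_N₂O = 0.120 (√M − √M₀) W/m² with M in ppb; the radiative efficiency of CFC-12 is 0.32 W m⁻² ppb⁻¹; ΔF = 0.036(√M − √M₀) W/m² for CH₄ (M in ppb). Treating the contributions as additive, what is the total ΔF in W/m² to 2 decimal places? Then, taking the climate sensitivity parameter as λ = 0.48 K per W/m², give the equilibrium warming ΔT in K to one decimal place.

CO₂: 5.35 × ln(405/280) = 5.35 × ln(1.44643) = 5.35 × 0.36910 = 1.9747 W/m².
N₂O: 0.120 × (√340 − √267) = 0.120 × (18.4391 − 16.3401) = 0.120 × 2.0990 = 0.2519 W/m².
CFC-12: Δ = 488 − 2 = 486 ppt = 0.486 ppb; ΔF = 0.32 × 0.486 = 0.1555 W/m².
CH₄: 0.036 × (√1855 − √719) = 0.036 × (43.0697 − 26.8142) = 0.036 × 16.2555 = 0.5852 W/m².
Total ΔF = 1.9747 + 0.2519 + 0.1555 + 0.5852 = 2.9673 W/m².
ΔT = λ ΔF = 0.48 × 2.97 = 1.4256 K.

ΔF = 2.97 W/m²; ΔT = 1.4 K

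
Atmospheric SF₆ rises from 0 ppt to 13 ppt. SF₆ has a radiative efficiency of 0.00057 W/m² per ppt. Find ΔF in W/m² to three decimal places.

ΔF = 0.007 W/m²

SF₆: ΔF = 0.00057 × (13 − 0) = 0.00057 × 13 = 0.0074 W/m².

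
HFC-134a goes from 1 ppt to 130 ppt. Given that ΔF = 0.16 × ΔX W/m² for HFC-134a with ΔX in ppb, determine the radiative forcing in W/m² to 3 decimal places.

ΔF = 0.021 W/m²

HFC-134a: Δ = 130 − 1 = 129 ppt = 0.129 ppb; ΔF = 0.16 × 0.129 = 0.0206 W/m².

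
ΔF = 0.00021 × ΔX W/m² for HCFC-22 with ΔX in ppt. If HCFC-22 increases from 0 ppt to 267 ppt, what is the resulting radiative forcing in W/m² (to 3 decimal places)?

HCFC-22: ΔF = 0.00021 × (267 − 0) = 0.00021 × 267 = 0.0561 W/m².

ΔF = 0.056 W/m²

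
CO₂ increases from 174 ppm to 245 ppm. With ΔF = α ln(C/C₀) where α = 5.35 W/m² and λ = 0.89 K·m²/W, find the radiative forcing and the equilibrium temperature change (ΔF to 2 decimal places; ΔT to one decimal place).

ΔF = 1.83 W/m²; ΔT = 1.6 K

CO₂: 5.35 × ln(245/174) = 5.35 × ln(1.40805) = 5.35 × 0.34221 = 1.8308 W/m².
ΔT = λ ΔF = 0.89 × 1.83 = 1.6287 K.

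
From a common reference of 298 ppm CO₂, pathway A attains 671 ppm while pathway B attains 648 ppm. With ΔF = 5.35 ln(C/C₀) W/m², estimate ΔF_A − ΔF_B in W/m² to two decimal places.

ΔF_A = 5.35 ln(671/298) = 5.35 × 0.81168 = 4.3425 W/m².
ΔF_B = 5.35 ln(648/298) = 5.35 × 0.77680 = 4.1559 W/m².
Difference: 4.3425 − 4.1559 = 0.1866 W/m².

ΔF_A − ΔF_B = 0.19 W/m²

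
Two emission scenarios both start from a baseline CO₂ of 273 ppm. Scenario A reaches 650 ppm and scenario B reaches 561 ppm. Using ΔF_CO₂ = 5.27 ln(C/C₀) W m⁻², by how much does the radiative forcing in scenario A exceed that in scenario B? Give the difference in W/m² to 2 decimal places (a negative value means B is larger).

ΔF_A − ΔF_B = 0.78 W/m²

ΔF_A = 5.27 ln(650/273) = 5.27 × 0.86750 = 4.5717 W/m².
ΔF_B = 5.27 ln(561/273) = 5.27 × 0.72025 = 3.7957 W/m².
Difference: 4.5717 − 3.7957 = 0.7760 W/m².
(Equivalently, ΔF_A − ΔF_B = 5.27 ln(650/561) = 5.27 × 0.14725 = 0.7760 W/m².)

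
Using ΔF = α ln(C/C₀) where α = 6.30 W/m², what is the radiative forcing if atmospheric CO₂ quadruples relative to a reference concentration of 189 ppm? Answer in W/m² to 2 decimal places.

ΔF = 6.30 × ln(4) = 6.30 × 1.38629 = 8.7336 W/m².

ΔF = 8.73 W/m²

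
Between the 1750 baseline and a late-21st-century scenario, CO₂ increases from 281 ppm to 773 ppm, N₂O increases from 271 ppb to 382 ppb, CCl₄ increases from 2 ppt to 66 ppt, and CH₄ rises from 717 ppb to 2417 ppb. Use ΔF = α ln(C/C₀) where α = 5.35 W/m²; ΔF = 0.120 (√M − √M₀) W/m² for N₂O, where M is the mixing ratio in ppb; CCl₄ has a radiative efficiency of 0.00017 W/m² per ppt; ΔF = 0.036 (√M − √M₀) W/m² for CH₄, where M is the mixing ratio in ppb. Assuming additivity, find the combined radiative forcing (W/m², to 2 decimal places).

CO₂: 5.35 × ln(773/281) = 5.35 × ln(2.75089) = 5.35 × 1.01192 = 5.4138 W/m².
N₂O: 0.120 × (√382 − √271) = 0.120 × (19.5448 − 16.4621) = 0.120 × 3.0827 = 0.3699 W/m².
CCl₄: ΔF = 0.00017 × (66 − 2) = 0.00017 × 64 = 0.0109 W/m².
CH₄: 0.036 × (√2417 − √717) = 0.036 × (49.1630 − 26.7769) = 0.036 × 22.3861 = 0.8059 W/m².
Total ΔF = 5.4138 + 0.3699 + 0.0109 + 0.8059 = 6.6005 W/m².

ΔF = 6.60 W/m²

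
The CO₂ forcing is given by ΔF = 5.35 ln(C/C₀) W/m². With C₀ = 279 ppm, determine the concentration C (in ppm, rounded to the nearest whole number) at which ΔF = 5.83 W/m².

Set 5.35 ln(C/279) = 5.83, so ln(C/279) = 5.83/5.35 = 1.08972.
Then C/279 = e^1.08972 = 2.97344, giving C = 279 × 2.97344 = 829.59 ppm.

C ≈ 830 ppm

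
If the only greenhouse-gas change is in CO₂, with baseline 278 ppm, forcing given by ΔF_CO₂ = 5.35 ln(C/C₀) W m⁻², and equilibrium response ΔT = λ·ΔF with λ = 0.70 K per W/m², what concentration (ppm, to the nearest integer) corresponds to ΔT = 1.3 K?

Required forcing: ΔF = ΔT/λ = 1.3/0.70 = 1.8571 W/m².
Then ln(C/278) = ΔF/5.35 = 1.8571/5.35 = 0.34712.
So C = 278 × e^0.34712 = 278 × 1.41499 = 393.37 ppm.

C ≈ 393 ppm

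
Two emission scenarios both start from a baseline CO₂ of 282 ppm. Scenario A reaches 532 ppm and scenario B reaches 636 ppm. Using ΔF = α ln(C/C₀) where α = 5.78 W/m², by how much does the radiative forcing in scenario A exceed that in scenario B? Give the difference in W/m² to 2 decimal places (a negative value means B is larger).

ΔF_A = 5.78 ln(532/282) = 5.78 × 0.63474 = 3.6688 W/m².
ΔF_B = 5.78 ln(636/282) = 5.78 × 0.81329 = 4.7008 W/m².
Difference: 3.6688 − 4.7008 = -1.0320 W/m².

ΔF_A − ΔF_B = -1.03 W/m²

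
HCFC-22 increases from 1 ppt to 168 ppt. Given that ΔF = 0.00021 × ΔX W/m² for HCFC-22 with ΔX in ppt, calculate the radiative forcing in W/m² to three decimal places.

HCFC-22: ΔF = 0.00021 × (168 − 1) = 0.00021 × 167 = 0.0351 W/m².

ΔF = 0.035 W/m²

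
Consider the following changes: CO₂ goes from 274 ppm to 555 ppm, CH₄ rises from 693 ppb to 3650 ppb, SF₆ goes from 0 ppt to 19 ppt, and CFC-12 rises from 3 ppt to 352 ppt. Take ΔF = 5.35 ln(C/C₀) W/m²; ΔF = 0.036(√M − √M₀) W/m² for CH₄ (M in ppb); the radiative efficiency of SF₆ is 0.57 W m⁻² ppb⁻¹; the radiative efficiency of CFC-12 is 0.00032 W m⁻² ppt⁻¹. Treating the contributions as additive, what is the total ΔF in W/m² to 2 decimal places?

CO₂: 5.35 × ln(555/274) = 5.35 × ln(2.02555) = 5.35 × 0.70584 = 3.7762 W/m².
CH₄: 0.036 × (√3650 − √693) = 0.036 × (60.4152 − 26.3249) = 0.036 × 34.0903 = 1.2273 W/m².
SF₆: Δ = 19 − 0 = 19 ppt = 0.019 ppb; ΔF = 0.57 × 0.019 = 0.0108 W/m².
CFC-12: ΔF = 0.00032 × (352 − 3) = 0.00032 × 349 = 0.1117 W/m².
Total ΔF = 3.7762 + 1.2273 + 0.0108 + 0.1117 = 5.1260 W/m².

ΔF = 5.13 W/m²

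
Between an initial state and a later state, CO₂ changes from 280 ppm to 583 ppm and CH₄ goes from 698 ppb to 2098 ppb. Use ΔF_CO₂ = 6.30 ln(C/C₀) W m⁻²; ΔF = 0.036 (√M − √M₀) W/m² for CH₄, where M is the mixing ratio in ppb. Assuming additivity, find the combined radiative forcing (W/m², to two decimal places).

ΔF = 5.32 W/m²

CO₂: 6.30 × ln(583/280) = 6.30 × ln(2.08214) = 6.30 × 0.73340 = 4.6204 W/m².
CH₄: 0.036 × (√2098 − √698) = 0.036 × (45.8039 − 26.4197) = 0.036 × 19.3842 = 0.6978 W/m².
Total ΔF = 4.6204 + 0.6978 = 5.3182 W/m².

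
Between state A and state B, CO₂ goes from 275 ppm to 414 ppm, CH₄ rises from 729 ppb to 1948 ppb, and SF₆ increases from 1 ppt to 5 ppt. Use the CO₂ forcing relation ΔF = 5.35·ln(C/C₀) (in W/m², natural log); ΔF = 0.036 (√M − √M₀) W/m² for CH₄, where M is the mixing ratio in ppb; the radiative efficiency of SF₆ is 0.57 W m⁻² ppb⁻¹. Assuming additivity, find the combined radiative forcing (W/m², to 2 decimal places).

ΔF = 2.81 W/m²

CO₂: 5.35 × ln(414/275) = 5.35 × ln(1.50545) = 5.35 × 0.40909 = 2.1886 W/m².
CH₄: 0.036 × (√1948 − √729) = 0.036 × (44.1362 − 27.0000) = 0.036 × 17.1362 = 0.6169 W/m².
SF₆: Δ = 5 − 1 = 4 ppt = 0.004 ppb; ΔF = 0.57 × 0.004 = 0.0023 W/m².
Total ΔF = 2.1886 + 0.6169 + 0.0023 = 2.8078 W/m².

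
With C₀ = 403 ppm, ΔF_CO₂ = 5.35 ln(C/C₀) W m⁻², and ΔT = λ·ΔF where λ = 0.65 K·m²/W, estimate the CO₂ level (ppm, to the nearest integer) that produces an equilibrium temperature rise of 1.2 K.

C ≈ 569 ppm

Required forcing: ΔF = ΔT/λ = 1.2/0.65 = 1.8462 W/m².
Then ln(C/403) = ΔF/5.35 = 1.8462/5.35 = 0.34508.
So C = 403 × e^0.34508 = 403 × 1.41210 = 569.08 ppm.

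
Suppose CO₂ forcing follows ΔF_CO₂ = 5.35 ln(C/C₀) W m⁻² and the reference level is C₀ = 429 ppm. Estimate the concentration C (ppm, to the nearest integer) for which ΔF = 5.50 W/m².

C ≈ 1199 ppm

Set 5.35 ln(C/429) = 5.50, so ln(C/429) = 5.50/5.35 = 1.02804.
Then C/429 = e^1.02804 = 2.79558, giving C = 429 × 2.79558 = 1199.30 ppm.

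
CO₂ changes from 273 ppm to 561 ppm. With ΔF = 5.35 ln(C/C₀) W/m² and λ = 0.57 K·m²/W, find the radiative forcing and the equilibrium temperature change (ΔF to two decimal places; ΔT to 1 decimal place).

CO₂: 5.35 × ln(561/273) = 5.35 × ln(2.05495) = 5.35 × 0.72025 = 3.8533 W/m².
ΔT = λ ΔF = 0.57 × 3.85 = 2.1945 K.

ΔF = 3.85 W/m²; ΔT = 2.2 K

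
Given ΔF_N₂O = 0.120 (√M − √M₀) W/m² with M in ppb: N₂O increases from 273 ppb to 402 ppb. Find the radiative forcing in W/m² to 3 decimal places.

N₂O: 0.120 × (√402 − √273) = 0.120 × (20.0499 − 16.5227) = 0.120 × 3.5272 = 0.4233 W/m².

ΔF = 0.423 W/m²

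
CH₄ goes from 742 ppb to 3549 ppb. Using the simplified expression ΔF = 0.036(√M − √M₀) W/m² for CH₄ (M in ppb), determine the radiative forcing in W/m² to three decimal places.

CH₄: 0.036 × (√3549 − √742) = 0.036 × (59.5735 − 27.2397) = 0.036 × 32.3338 = 1.1640 W/m².

ΔF = 1.164 W/m²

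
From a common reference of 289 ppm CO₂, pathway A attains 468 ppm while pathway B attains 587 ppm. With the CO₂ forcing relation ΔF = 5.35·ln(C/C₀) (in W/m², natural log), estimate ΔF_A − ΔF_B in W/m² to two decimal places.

ΔF_A = 5.35 ln(468/289) = 5.35 × 0.48204 = 2.5789 W/m².
ΔF_B = 5.35 ln(587/289) = 5.35 × 0.70860 = 3.7910 W/m².
Difference: 2.5789 − 3.7910 = -1.2121 W/m².
(Equivalently, ΔF_A − ΔF_B = 5.35 ln(468/587) = 5.35 × -0.22656 = -1.2121 W/m².)

ΔF_A − ΔF_B = -1.21 W/m²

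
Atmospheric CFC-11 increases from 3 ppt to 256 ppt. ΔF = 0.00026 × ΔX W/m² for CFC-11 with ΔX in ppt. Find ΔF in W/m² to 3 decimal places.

CFC-11: ΔF = 0.00026 × (256 − 3) = 0.00026 × 253 = 0.0658 W/m².

ΔF = 0.066 W/m²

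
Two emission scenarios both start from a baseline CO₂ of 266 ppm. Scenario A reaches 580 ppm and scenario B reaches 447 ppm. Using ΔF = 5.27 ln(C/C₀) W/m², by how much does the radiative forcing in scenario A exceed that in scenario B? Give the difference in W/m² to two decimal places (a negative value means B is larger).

ΔF_A − ΔF_B = 1.37 W/m²

ΔF_A = 5.27 ln(580/266) = 5.27 × 0.77953 = 4.1081 W/m².
ΔF_B = 5.27 ln(447/266) = 5.27 × 0.51906 = 2.7354 W/m².
Difference: 4.1081 − 2.7354 = 1.3727 W/m².
(Equivalently, ΔF_A − ΔF_B = 5.27 ln(580/447) = 5.27 × 0.26047 = 1.3727 W/m².)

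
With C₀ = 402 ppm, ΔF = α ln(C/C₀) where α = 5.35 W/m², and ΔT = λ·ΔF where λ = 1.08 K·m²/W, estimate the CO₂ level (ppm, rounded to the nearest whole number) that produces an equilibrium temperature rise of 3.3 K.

C ≈ 712 ppm

Required forcing: ΔF = ΔT/λ = 3.3/1.08 = 3.0556 W/m².
Then ln(C/402) = ΔF/5.35 = 3.0556/5.35 = 0.57114.
So C = 402 × e^0.57114 = 402 × 1.77028 = 711.65 ppm.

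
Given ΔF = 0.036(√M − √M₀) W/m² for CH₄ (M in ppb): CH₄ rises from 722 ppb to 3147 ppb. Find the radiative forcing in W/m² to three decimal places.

CH₄: 0.036 × (√3147 − √722) = 0.036 × (56.0981 − 26.8701) = 0.036 × 29.2280 = 1.0522 W/m².

ΔF = 1.052 W/m²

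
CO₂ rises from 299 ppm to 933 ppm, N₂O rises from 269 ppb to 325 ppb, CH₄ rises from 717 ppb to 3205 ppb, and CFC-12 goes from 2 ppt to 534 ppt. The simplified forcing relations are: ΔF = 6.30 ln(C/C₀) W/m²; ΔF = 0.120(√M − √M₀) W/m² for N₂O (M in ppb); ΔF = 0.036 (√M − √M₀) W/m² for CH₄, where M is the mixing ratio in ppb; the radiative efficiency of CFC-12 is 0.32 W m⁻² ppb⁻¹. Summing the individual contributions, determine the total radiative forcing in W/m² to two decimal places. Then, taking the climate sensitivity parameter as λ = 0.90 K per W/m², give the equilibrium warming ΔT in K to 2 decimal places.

CO₂: 6.30 × ln(933/299) = 6.30 × ln(3.12040) = 6.30 × 1.13796 = 7.1691 W/m².
N₂O: 0.120 × (√325 − √269) = 0.120 × (18.0278 − 16.4012) = 0.120 × 1.6266 = 0.1952 W/m².
CH₄: 0.036 × (√3205 − √717) = 0.036 × (56.6127 − 26.7769) = 0.036 × 29.8358 = 1.0741 W/m².
CFC-12: Δ = 534 − 2 = 532 ppt = 0.532 ppb; ΔF = 0.32 × 0.532 = 0.1702 W/m².
Total ΔF = 7.1691 + 0.1952 + 1.0741 + 0.1702 = 8.6086 W/m².
ΔT = λ ΔF = 0.90 × 8.61 = 7.7490 K.

ΔF = 8.61 W/m²; ΔT = 7.75 K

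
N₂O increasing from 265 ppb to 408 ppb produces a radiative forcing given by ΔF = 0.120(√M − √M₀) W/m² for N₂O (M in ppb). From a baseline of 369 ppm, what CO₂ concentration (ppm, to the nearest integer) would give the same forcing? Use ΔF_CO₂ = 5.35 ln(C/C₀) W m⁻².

C ≈ 403 ppm

N₂O forcing: 0.120 × (√408 − √265) = 0.120 × (20.1990 − 16.2788) = 0.120 × 3.9202 = 0.47042 W/m².
Set 5.35 ln(C/369) = 0.47042: ln(C/369) = 0.47042/5.35 = 0.08793, so C = 369 × e^0.08793 = 369 × 1.09191 = 402.91 ppm.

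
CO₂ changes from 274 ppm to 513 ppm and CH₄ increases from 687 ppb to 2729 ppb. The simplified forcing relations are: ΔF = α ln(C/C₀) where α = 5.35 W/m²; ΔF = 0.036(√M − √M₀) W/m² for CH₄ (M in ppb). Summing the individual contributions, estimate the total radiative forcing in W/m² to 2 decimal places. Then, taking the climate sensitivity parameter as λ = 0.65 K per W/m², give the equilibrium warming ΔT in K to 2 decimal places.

CO₂: 5.35 × ln(513/274) = 5.35 × ln(1.87226) = 5.35 × 0.62715 = 3.3553 W/m².
CH₄: 0.036 × (√2729 − √687) = 0.036 × (52.2398 − 26.2107) = 0.036 × 26.0291 = 0.9370 W/m².
Total ΔF = 3.3553 + 0.9370 = 4.2923 W/m².
ΔT = λ ΔF = 0.65 × 4.29 = 2.7885 K.

ΔF = 4.29 W/m²; ΔT = 2.79 K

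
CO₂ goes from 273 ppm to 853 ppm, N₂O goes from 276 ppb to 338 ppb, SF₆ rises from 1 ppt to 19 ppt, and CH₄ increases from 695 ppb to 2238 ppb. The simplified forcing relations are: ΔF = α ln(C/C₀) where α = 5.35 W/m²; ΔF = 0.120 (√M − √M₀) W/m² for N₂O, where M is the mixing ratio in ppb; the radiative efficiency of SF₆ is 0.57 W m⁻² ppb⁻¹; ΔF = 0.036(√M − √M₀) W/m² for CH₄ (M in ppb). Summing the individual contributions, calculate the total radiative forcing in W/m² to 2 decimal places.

ΔF = 7.07 W/m²

CO₂: 5.35 × ln(853/273) = 5.35 × ln(3.12454) = 5.35 × 1.13929 = 6.0952 W/m².
N₂O: 0.120 × (√338 − √276) = 0.120 × (18.3848 − 16.6132) = 0.120 × 1.7716 = 0.2126 W/m².
SF₆: Δ = 19 − 1 = 18 ppt = 0.018 ppb; ΔF = 0.57 × 0.018 = 0.0103 W/m².
CH₄: 0.036 × (√2238 − √695) = 0.036 × (47.3075 − 26.3629) = 0.036 × 20.9446 = 0.7540 W/m².
Total ΔF = 6.0952 + 0.2126 + 0.0103 + 0.7540 = 7.0721 W/m².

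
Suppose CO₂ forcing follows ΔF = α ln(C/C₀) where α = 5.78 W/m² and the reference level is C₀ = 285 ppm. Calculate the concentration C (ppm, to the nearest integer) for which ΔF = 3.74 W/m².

Set 5.78 ln(C/285) = 3.74, so ln(C/285) = 3.74/5.78 = 0.64706.
Then C/285 = e^0.64706 = 1.90992, giving C = 285 × 1.90992 = 544.33 ppm.

C ≈ 544 ppm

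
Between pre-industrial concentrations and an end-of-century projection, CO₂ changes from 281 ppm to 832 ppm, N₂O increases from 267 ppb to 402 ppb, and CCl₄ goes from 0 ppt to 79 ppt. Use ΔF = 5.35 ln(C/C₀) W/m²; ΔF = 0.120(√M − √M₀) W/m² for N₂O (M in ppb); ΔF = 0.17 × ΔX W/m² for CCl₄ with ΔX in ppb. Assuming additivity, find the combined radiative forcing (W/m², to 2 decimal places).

CO₂: 5.35 × ln(832/281) = 5.35 × ln(2.96085) = 5.35 × 1.08548 = 5.8073 W/m².
N₂O: 0.120 × (√402 − √267) = 0.120 × (20.0499 − 16.3401) = 0.120 × 3.7098 = 0.4452 W/m².
CCl₄: Δ = 79 − 0 = 79 ppt = 0.079 ppb; ΔF = 0.17 × 0.079 = 0.0134 W/m².
Total ΔF = 5.8073 + 0.4452 + 0.0134 = 6.2659 W/m².

ΔF = 6.27 W/m²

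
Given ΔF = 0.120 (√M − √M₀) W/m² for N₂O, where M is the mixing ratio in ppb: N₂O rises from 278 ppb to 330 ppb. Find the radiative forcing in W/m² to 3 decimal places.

N₂O: 0.120 × (√330 − √278) = 0.120 × (18.1659 − 16.6733) = 0.120 × 1.4926 = 0.1791 W/m².

ΔF = 0.179 W/m²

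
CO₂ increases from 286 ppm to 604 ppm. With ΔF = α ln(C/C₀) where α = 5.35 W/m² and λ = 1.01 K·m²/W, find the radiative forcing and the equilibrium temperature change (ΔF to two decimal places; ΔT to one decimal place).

ΔF = 4.00 W/m²; ΔT = 4.0 K

CO₂: 5.35 × ln(604/286) = 5.35 × ln(2.11189) = 5.35 × 0.74758 = 3.9996 W/m².
ΔT = λ ΔF = 1.01 × 4.00 = 4.0400 K.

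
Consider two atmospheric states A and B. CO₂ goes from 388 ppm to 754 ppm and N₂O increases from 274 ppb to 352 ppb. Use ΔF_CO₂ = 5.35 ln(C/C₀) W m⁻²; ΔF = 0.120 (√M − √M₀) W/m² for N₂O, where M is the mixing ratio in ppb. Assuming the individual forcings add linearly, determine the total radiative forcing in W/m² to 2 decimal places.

ΔF = 3.82 W/m²

CO₂: 5.35 × ln(754/388) = 5.35 × ln(1.94330) = 5.35 × 0.66439 = 3.5545 W/m².
N₂O: 0.120 × (√352 − √274) = 0.120 × (18.7617 − 16.5529) = 0.120 × 2.2088 = 0.2651 W/m².
Total ΔF = 3.5545 + 0.2651 = 3.8196 W/m².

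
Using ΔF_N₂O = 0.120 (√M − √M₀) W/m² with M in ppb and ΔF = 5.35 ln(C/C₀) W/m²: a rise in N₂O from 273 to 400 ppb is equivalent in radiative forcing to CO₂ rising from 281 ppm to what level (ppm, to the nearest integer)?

N₂O forcing: 0.120 × (√400 − √273) = 0.120 × (20.0000 − 16.5227) = 0.120 × 3.4773 = 0.41728 W/m².
Set 5.35 ln(C/281) = 0.41728: ln(C/281) = 0.41728/5.35 = 0.07800, so C = 281 × e^0.07800 = 281 × 1.08112 = 303.79 ppm.

C ≈ 304 ppm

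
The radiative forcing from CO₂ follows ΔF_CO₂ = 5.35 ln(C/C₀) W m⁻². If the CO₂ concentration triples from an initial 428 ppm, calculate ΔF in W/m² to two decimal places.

ΔF = 5.88 W/m²

Because the forcing depends only on the ratio C/C₀, the initial concentration does not enter.
ΔF = 5.35 × ln(3) = 5.35 × 1.09861 = 5.8776 W/m².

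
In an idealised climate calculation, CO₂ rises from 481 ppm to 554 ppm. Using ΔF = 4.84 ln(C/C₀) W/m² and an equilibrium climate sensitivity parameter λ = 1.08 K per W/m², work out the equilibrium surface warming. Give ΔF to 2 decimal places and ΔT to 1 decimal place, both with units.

CO₂: 4.84 × ln(554/481) = 4.84 × ln(1.15177) = 4.84 × 0.14130 = 0.6839 W/m².
ΔT = λ ΔF = 1.08 × 0.68 = 0.7344 K.

ΔF = 0.68 W/m²; ΔT = 0.7 K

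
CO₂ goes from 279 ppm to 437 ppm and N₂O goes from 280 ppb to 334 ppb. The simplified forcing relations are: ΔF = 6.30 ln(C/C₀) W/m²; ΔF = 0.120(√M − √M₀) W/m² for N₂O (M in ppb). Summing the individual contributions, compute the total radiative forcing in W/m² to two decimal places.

CO₂: 6.30 × ln(437/279) = 6.30 × ln(1.56631) = 6.30 × 0.44872 = 2.8269 W/m².
N₂O: 0.120 × (√334 − √280) = 0.120 × (18.2757 − 16.7332) = 0.120 × 1.5425 = 0.1851 W/m².
Total ΔF = 2.8269 + 0.1851 = 3.0120 W/m².

ΔF = 3.01 W/m²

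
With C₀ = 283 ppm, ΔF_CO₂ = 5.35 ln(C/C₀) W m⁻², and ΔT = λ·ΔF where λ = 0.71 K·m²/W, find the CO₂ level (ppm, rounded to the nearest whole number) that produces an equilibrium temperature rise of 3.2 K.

Required forcing: ΔF = ΔT/λ = 3.2/0.71 = 4.5070 W/m².
Then ln(C/283) = ΔF/5.35 = 4.5070/5.35 = 0.84243.
So C = 283 × e^0.84243 = 283 × 2.32200 = 657.13 ppm.

C ≈ 657 ppm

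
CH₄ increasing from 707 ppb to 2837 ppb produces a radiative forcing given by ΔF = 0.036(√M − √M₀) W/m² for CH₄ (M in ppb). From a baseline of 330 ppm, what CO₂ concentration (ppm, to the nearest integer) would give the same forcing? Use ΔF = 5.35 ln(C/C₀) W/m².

C ≈ 395 ppm

CH₄ forcing: 0.036 × (√2837 − √707) = 0.036 × (53.2635 − 26.5895) = 0.036 × 26.6740 = 0.96026 W/m².
Set 5.35 ln(C/330) = 0.96026: ln(C/330) = 0.96026/5.35 = 0.17949, so C = 330 × e^0.17949 = 330 × 1.19661 = 394.88 ppm.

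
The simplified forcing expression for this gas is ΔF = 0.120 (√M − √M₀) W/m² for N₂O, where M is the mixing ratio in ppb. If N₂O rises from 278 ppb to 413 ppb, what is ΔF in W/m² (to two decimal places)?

ΔF = 0.44 W/m²

N₂O: 0.120 × (√413 − √278) = 0.120 × (20.3224 − 16.6733) = 0.120 × 3.6491 = 0.4379 W/m².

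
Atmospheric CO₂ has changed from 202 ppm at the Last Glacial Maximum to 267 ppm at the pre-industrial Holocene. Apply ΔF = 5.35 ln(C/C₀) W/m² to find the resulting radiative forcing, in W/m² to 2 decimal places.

CO₂: 5.35 × ln(267/202) = 5.35 × ln(1.32178) = 5.35 × 0.27898 = 1.4925 W/m².

ΔF = 1.49 W/m²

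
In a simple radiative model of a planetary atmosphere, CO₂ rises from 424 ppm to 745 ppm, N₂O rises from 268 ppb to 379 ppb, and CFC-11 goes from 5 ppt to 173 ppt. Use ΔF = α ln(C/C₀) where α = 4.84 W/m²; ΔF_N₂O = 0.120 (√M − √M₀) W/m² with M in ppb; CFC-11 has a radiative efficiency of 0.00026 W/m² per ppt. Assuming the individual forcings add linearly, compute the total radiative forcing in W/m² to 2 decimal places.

ΔF = 3.14 W/m²

CO₂: 4.84 × ln(745/424) = 4.84 × ln(1.75708) = 4.84 × 0.56365 = 2.7281 W/m².
N₂O: 0.120 × (√379 − √268) = 0.120 × (19.4679 − 16.3707) = 0.120 × 3.0972 = 0.3717 W/m².
CFC-11: ΔF = 0.00026 × (173 − 5) = 0.00026 × 168 = 0.0437 W/m².
Total ΔF = 2.7281 + 0.3717 + 0.0437 = 3.1435 W/m².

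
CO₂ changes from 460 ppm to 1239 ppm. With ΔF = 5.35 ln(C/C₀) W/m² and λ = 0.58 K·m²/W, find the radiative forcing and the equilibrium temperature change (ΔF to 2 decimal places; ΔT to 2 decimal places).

ΔF = 5.30 W/m²; ΔT = 3.07 K

CO₂: 5.35 × ln(1239/460) = 5.35 × ln(2.69348) = 5.35 × 0.99083 = 5.3009 W/m².
ΔT = λ ΔF = 0.58 × 5.30 = 3.0740 K.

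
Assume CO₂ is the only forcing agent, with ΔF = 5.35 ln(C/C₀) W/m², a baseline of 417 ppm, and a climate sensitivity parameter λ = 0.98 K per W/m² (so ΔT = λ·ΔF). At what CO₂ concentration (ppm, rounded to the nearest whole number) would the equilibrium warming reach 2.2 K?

C ≈ 634 ppm

Required forcing: ΔF = ΔT/λ = 2.2/0.98 = 2.2449 W/m².
Then ln(C/417) = ΔF/5.35 = 2.2449/5.35 = 0.41961.
So C = 417 × e^0.41961 = 417 × 1.52137 = 634.41 ppm.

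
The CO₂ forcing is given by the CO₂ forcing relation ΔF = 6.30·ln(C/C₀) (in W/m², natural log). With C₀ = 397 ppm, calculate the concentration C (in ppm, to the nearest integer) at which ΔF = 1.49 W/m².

Set 6.30 ln(C/397) = 1.49, so ln(C/397) = 1.49/6.30 = 0.23651.
Then C/397 = e^0.23651 = 1.26682, giving C = 397 × 1.26682 = 502.93 ppm.

C ≈ 503 ppm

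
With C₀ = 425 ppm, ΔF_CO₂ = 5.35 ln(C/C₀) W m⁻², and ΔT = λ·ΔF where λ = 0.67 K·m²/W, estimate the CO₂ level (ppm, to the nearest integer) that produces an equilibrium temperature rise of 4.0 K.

Required forcing: ΔF = ΔT/λ = 4.0/0.67 = 5.9701 W/m².
Then ln(C/425) = ΔF/5.35 = 5.9701/5.35 = 1.11591.
So C = 425 × e^1.11591 = 425 × 3.05234 = 1297.24 ppm.

C ≈ 1297 ppm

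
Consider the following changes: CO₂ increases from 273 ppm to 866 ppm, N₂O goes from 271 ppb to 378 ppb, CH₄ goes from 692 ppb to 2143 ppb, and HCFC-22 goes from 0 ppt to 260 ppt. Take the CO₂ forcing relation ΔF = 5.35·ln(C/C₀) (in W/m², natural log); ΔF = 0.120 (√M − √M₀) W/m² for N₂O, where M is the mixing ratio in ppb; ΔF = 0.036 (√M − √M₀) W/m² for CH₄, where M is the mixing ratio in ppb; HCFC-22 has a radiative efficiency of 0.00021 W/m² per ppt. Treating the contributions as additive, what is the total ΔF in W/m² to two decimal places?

ΔF = 7.31 W/m²

CO₂: 5.35 × ln(866/273) = 5.35 × ln(3.17216) = 5.35 × 1.15441 = 6.1761 W/m².
N₂O: 0.120 × (√378 − √271) = 0.120 × (19.4422 − 16.4621) = 0.120 × 2.9801 = 0.3576 W/m².
CH₄: 0.036 × (√2143 − √692) = 0.036 × (46.2925 − 26.3059) = 0.036 × 19.9866 = 0.7195 W/m².
HCFC-22: ΔF = 0.00021 × (260 − 0) = 0.00021 × 260 = 0.0546 W/m².
Total ΔF = 6.1761 + 0.3576 + 0.7195 + 0.0546 = 7.3078 W/m².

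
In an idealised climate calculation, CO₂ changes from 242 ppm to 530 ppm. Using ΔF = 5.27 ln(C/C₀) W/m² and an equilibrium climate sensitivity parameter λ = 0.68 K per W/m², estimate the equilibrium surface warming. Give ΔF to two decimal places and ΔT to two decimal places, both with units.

CO₂: 5.27 × ln(530/242) = 5.27 × ln(2.19008) = 5.27 × 0.78394 = 4.1314 W/m².
ΔT = λ ΔF = 0.68 × 4.13 = 2.8084 K.

ΔF = 4.13 W/m²; ΔT = 2.81 K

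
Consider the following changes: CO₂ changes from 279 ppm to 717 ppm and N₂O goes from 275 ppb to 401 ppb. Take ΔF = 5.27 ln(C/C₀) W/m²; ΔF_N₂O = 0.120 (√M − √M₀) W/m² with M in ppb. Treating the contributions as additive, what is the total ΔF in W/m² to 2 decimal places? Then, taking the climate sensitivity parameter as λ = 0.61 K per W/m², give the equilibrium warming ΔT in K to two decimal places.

CO₂: 5.27 × ln(717/279) = 5.27 × ln(2.56989) = 5.27 × 0.94386 = 4.9741 W/m².
N₂O: 0.120 × (√401 − √275) = 0.120 × (20.0250 − 16.5831) = 0.120 × 3.4419 = 0.4130 W/m².
Total ΔF = 4.9741 + 0.4130 = 5.3871 W/m².
ΔT = λ ΔF = 0.61 × 5.39 = 3.2879 K.

ΔF = 5.39 W/m²; ΔT = 3.29 K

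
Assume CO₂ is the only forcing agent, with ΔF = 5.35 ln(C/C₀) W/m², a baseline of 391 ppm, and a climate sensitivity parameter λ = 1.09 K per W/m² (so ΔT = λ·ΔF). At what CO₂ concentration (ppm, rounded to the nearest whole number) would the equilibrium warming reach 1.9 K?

Required forcing: ΔF = ΔT/λ = 1.9/1.09 = 1.7431 W/m².
Then ln(C/391) = ΔF/5.35 = 1.7431/5.35 = 0.32581.
So C = 391 × e^0.32581 = 391 × 1.38515 = 541.59 ppm.

C ≈ 542 ppm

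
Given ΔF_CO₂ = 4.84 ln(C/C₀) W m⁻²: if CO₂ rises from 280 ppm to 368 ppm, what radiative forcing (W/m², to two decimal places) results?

ΔF = 1.32 W/m²

CO₂: 4.84 × ln(368/280) = 4.84 × ln(1.31429) = 4.84 × 0.27330 = 1.3228 W/m².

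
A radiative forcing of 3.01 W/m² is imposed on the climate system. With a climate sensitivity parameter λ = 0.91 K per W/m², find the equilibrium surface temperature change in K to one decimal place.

ΔT = λ ΔF = 0.91 × 3.01 = 2.7391 K.

ΔT = 2.7 K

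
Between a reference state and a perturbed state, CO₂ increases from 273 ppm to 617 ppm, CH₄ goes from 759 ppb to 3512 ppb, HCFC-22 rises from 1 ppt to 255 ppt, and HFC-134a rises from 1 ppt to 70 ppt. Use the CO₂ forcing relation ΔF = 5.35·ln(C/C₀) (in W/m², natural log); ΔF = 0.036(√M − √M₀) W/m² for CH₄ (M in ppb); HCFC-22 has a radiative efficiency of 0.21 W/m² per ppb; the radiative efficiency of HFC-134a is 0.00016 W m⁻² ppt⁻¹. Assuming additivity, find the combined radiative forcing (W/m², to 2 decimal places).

CO₂: 5.35 × ln(617/273) = 5.35 × ln(2.26007) = 5.35 × 0.81540 = 4.3624 W/m².
CH₄: 0.036 × (√3512 − √759) = 0.036 × (59.2621 − 27.5500) = 0.036 × 31.7121 = 1.1416 W/m².
HCFC-22: Δ = 255 − 1 = 254 ppt = 0.254 ppb; ΔF = 0.21 × 0.254 = 0.0533 W/m².
HFC-134a: ΔF = 0.00016 × (70 − 1) = 0.00016 × 69 = 0.0110 W/m².
Total ΔF = 4.3624 + 1.1416 + 0.0533 + 0.0110 = 5.5683 W/m².

ΔF = 5.57 W/m²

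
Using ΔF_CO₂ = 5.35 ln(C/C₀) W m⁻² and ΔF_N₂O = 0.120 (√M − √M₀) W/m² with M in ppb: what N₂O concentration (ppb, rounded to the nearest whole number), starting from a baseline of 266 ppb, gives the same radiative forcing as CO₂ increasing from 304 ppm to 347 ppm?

M ≈ 493 ppb

CO₂ forcing: 5.35 × ln(347/304) = 5.35 × 0.132297 = 0.70779 W/m².
Set 0.120(√M − √266) = 0.70779: √M = 0.70779/0.120 + √266 = 5.8983 + 16.3095 = 22.2078.
M = (22.2078)² = 493.19 ppb.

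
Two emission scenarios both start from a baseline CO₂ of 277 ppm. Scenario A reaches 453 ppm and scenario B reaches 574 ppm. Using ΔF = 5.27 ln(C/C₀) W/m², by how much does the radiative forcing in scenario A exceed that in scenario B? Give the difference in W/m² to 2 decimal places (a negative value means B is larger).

ΔF_A − ΔF_B = -1.25 W/m²

ΔF_A = 5.27 ln(453/277) = 5.27 × 0.49187 = 2.5922 W/m².
ΔF_B = 5.27 ln(574/277) = 5.27 × 0.72861 = 3.8398 W/m².
Difference: 2.5922 − 3.8398 = -1.2476 W/m².
(Equivalently, ΔF_A − ΔF_B = 5.27 ln(453/574) = 5.27 × -0.23674 = -1.2476 W/m².)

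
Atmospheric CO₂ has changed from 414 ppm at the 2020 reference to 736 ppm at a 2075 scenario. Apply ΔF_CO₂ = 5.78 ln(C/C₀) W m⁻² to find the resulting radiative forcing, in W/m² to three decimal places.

CO₂: 5.78 × ln(736/414) = 5.78 × ln(1.77778) = 5.78 × 0.57537 = 3.3256 W/m².

ΔF = 3.326 W/m²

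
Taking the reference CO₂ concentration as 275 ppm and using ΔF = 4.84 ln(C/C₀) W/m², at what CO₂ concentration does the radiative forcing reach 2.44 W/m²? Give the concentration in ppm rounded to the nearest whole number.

Set 4.84 ln(C/275) = 2.44, so ln(C/275) = 2.44/4.84 = 0.50413.
Then C/275 = e^0.50413 = 1.65554, giving C = 275 × 1.65554 = 455.27 ppm.

C ≈ 455 ppm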